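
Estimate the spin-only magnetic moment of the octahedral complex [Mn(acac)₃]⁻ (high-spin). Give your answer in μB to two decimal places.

5.92 μB

Each acac⁻ contributes -1; 3 × (-1) = -3. With overall charge -1, Mn is in the +2 oxidation state.
Mn sits in group 7; removing 2 electrons leaves Mn²⁺ with 7 − 2 = 5 d electrons.
Configuration: t₂g³ eg² → 5 unpaired electrons.
μ(spin-only) = √[5(5+2)] = √35 ≈ 5.92 μB.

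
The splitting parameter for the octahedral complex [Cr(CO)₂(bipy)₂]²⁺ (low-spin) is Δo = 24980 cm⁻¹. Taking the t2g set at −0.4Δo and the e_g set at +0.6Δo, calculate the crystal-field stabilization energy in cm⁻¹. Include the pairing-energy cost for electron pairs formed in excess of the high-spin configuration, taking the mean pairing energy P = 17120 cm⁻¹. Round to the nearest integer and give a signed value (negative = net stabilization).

Ligand charges: 2×(+0) from CO and 2×(+0) from bipy sum to +0; with overall charge +2, Cr is +2.
Cr is in group 6, so Cr²⁺ is d⁴ (6 − 2 = 4).
Electron filling gives t2g^4 e_g^0.
Orbital CFSE = 4(-0.4) + 0(0.6) = -1.6Δo = -1.6 × 24980 = -39968 cm⁻¹.
High-spin d⁴ would be t2g^3 e_g^1 with 0 pairs; low-spin has 1, so 1 excess pair costs +1P = +17120 cm⁻¹.
Overall CFSE = -39968 + 17120 = -22848 cm⁻¹.

-22848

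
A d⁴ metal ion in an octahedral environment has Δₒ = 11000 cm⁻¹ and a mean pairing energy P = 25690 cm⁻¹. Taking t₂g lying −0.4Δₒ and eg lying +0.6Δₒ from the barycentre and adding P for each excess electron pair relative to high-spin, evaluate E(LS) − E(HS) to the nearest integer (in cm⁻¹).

High-spin d⁴ fills as t₂g³ eg¹ with CFSE 3(−0.4) + 1(+0.6) = -0.6Δₒ = -6600 cm⁻¹.
Low-spin: t₂g⁴ eg⁰, orbital CFSE = -1.6Δₒ = -17600 cm⁻¹; plus 1 excess pair × P = +25690 cm⁻¹; total 8090 cm⁻¹.
Thus E(LS) − E(HS) = 14690 cm⁻¹.

14690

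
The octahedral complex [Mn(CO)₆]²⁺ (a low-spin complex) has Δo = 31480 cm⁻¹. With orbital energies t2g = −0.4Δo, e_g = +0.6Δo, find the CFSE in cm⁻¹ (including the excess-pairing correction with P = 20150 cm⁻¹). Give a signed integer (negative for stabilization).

CO is neutral, so the +2 overall charge sits on Mn: oxidation state +2.
Group 7 minus oxidation state +2 gives a d⁵ configuration for Mn²⁺.
The d⁵ electrons fill as t2g^5 e_g^0.
Orbital CFSE = 5(-0.4) + 0(0.6) = -2.0Δo = -2.0 × 31480 = -62960 cm⁻¹.
High-spin d⁵ would be t2g^3 e_g^2 with 0 pairs; low-spin has 2, so 2 excess pairs cost +2P = +40300 cm⁻¹.
Net CFSE = -62960 + 40300 = -22660 cm⁻¹.

-22660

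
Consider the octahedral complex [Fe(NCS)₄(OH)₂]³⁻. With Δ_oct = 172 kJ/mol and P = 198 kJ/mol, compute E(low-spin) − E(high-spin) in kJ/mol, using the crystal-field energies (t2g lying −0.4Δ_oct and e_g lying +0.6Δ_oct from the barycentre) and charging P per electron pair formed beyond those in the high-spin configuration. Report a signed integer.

Ligand charges: 4×(-1) from NCS⁻ and 2×(-1) from OH⁻ sum to -6; with overall charge -3, Fe is +3.
Fe sits in group 8; removing 3 electrons leaves Fe³⁺ with 8 − 3 = 5 d electrons.
High-spin: t2g^3 e_g^2, CFSE = 0.0Δ_oct = 0 kJ/mol.
For low-spin the configuration is t2g^5 e_g^0: orbital energy -2.0 × 172 = -344 kJ/mol, and 2 additional pairs relative to high-spin add 396 kJ/mol, giving 52 kJ/mol.
The difference is 52 − (0) = 52 kJ/mol, so high-spin lies lower.

52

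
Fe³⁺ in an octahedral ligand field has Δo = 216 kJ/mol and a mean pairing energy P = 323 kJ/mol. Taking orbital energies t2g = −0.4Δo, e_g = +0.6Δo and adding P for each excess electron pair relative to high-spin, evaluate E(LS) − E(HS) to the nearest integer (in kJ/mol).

Group 8 minus oxidation state +3 gives a d⁵ configuration for Fe³⁺.
High-spin: t2g^3 e_g^2, CFSE = 0.0Δo = 0 kJ/mol.
Low-spin: t2g^5 e_g^0, orbital CFSE = -2.0Δo = -432 kJ/mol; plus 2 excess pairs × P = +646 kJ/mol; total 214 kJ/mol.
The difference is 214 − (0) = 214 kJ/mol, so high-spin lies lower.

214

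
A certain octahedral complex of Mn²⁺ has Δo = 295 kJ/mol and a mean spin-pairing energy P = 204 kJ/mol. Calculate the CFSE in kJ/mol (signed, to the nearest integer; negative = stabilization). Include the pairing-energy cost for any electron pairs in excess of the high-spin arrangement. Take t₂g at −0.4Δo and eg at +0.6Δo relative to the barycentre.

Mn²⁺: group 7, so d-count = 7 − 2 = 5.
Here Δo > P (295 > 204), so the low-spin state is favoured.
That gives t₂g⁵ eg⁰.
Orbital CFSE = -2.0Δo = -2.0 × 295 = -590 kJ/mol.
Excess pairs vs high-spin: 2 − 0 = 2; pairing cost = +408 kJ/mol.
Net CFSE = -590 + 408 = -182 kJ/mol.

-182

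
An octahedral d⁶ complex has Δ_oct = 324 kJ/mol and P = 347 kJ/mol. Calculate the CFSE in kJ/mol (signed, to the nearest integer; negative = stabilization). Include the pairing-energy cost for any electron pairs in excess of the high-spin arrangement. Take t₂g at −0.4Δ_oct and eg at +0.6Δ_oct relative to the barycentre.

Δ_oct < P, so pairing is avoided: the ground state is high-spin.
That gives t₂g⁴ eg².
Orbital CFSE = -0.4Δ_oct = -0.4 × 324 = -130 kJ/mol.
High-spin has no excess pairs, so no pairing correction applies.

-130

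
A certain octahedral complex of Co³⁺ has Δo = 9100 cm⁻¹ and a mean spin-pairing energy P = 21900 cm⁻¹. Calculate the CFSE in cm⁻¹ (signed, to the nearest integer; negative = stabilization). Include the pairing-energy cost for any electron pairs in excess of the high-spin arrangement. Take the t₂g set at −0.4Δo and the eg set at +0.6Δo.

-3640

Co is in group 9, so Co³⁺ is d⁶ (9 − 3 = 6).
Since Δo = 9100 cm⁻¹ < P = 21900 cm⁻¹, the complex adopts the high-spin configuration.
That gives t₂g⁴ eg².
Orbital CFSE = -0.4Δo = -0.4 × 9100 = -3640 cm⁻¹.
High-spin has no excess pairs, so no pairing correction applies.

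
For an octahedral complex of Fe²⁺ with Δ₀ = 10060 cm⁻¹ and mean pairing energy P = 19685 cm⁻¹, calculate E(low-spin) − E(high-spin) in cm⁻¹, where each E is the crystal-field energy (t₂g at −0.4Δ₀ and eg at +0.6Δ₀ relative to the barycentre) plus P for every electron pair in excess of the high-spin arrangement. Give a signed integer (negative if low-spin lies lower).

19250

Group 8 minus oxidation state +2 gives a d⁶ configuration for Fe²⁺.
In the high-spin limit (t₂g⁴ eg²) the orbital term is -0.4Δ₀ = -4024 cm⁻¹, with no excess pairing.
For low-spin the configuration is t₂g⁶ eg⁰: orbital energy -2.4 × 10060 = -24144 cm⁻¹, and 2 additional pairs relative to high-spin add 39370 cm⁻¹, giving 15226 cm⁻¹.
The difference is 15226 − (-4024) = 19250 cm⁻¹, so high-spin lies lower.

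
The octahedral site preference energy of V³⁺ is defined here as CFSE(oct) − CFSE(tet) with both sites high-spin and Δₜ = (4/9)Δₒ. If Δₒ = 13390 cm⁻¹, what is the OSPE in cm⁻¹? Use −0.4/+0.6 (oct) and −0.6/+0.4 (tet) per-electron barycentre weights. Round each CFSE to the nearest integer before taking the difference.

-3571

Group 5 minus oxidation state +3 gives a d² configuration for V³⁺.
Octahedral high-spin t₂g² eg⁰: CFSE = -0.8 × 13390 = -10712 cm⁻¹.
In a tetrahedral site the filling is e² t₂⁰: CFSE(tet) = -1.2Δₜ = -1.2 × (4/9)(13390) = -7141 cm⁻¹.
OSPE = CFSE(oct) − CFSE(tet) = -10712 − (-7141) = -3571 cm⁻¹.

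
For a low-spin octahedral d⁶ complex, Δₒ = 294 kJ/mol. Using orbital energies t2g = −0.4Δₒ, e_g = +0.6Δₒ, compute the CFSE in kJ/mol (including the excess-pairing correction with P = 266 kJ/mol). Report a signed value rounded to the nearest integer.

-174

Electron filling gives t2g^6 e_g^0.
CFSE(orbital) = 6×(-0.4Δₒ) + 0×(0.6Δₒ) = -2.4Δₒ; with Δₒ = 294 kJ/mol that is -706 kJ/mol.
Relative to high-spin t2g^4 e_g^2 (1 paired), the low-spin configuration has 2 additional pairs, contributing +2 × 266 = +532 kJ/mol.
Overall CFSE = -706 + 532 = -174 kJ/mol.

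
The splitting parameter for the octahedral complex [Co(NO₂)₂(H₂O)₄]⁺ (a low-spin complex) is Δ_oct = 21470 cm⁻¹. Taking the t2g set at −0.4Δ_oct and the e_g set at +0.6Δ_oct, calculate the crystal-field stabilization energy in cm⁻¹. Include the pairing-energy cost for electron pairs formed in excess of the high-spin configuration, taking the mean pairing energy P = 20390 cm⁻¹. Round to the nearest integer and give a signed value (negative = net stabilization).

Ligand charges: 2×(-1) from NO₂⁻ and 4×(+0) from H₂O sum to -2; with overall charge +1, Co is +3.
Group 9 minus oxidation state +3 gives a d⁶ configuration for Co³⁺.
Electron filling gives t2g^6 e_g^0.
Orbital CFSE = 6(-0.4) + 0(0.6) = -2.4Δ_oct = -2.4 × 21470 = -51528 cm⁻¹.
High-spin d⁶ would be t2g^4 e_g^2 with 1 pair; low-spin has 3, so 2 excess pairs cost +2P = +40780 cm⁻¹.
Overall CFSE = -51528 + 40780 = -10748 cm⁻¹.

-10748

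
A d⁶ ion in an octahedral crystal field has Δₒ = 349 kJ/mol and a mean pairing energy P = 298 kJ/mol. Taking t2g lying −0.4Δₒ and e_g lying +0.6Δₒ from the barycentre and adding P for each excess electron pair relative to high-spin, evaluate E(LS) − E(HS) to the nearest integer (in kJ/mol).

-102

In the high-spin limit (t2g^4 e_g^2) the orbital term is -0.4Δₒ = -140 kJ/mol, with no excess pairing.
Low-spin t2g^6 e_g^0 gives -2.4Δₒ = -838 kJ/mol, but forming 2 extra pairs costs 2P = 596 kJ/mol, so E(LS) = -838 + 596 = -242 kJ/mol.
The difference is -242 − (-140) = -102 kJ/mol, so low-spin lies lower.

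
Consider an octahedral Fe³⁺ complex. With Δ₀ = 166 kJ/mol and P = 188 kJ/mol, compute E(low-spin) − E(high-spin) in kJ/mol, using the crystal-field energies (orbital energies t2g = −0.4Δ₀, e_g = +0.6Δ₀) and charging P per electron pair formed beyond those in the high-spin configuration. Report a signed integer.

Fe³⁺: group 8, so d-count = 8 − 3 = 5.
High-spin d⁵ fills as t2g^3 e_g^2 with CFSE 3(−0.4) + 2(+0.6) = 0.0Δ₀ = 0 kJ/mol.
Low-spin t2g^5 e_g^0 gives -2.0Δ₀ = -332 kJ/mol, but forming 2 extra pairs costs 2P = 376 kJ/mol, so E(LS) = -332 + 376 = 44 kJ/mol.
Thus E(LS) − E(HS) = 44 kJ/mol.

44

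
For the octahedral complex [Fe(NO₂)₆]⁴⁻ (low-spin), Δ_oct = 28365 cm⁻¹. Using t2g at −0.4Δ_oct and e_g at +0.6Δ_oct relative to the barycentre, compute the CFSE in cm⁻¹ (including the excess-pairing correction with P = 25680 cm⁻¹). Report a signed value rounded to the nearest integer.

Each NO₂⁻ contributes -1; 6 × (-1) = -6. With overall charge -4, Fe is in the +2 oxidation state.
Fe²⁺: group 8, so d-count = 8 − 2 = 6.
Electron filling gives t2g^6 e_g^0.
Orbital CFSE = 6(-0.4) + 0(0.6) = -2.4Δ_oct = -2.4 × 28365 = -68076 cm⁻¹.
Relative to high-spin t2g^4 e_g^2 (1 paired), the low-spin configuration has 2 additional pairs, contributing +2 × 25680 = +51360 cm⁻¹.
Net CFSE = -68076 + 51360 = -16716 cm⁻¹.

-16716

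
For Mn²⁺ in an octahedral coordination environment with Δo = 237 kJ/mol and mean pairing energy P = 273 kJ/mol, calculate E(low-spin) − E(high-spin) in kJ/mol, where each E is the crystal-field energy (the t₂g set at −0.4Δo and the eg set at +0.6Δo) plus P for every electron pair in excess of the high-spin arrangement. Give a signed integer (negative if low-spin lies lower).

Mn²⁺: group 7, so d-count = 7 − 2 = 5.
High-spin d⁵ fills as t₂g³ eg² with CFSE 3(−0.4) + 2(+0.6) = 0.0Δo = 0 kJ/mol.
Low-spin t₂g⁵ eg⁰ gives -2.0Δo = -474 kJ/mol, but forming 2 extra pairs costs 2P = 546 kJ/mol, so E(LS) = -474 + 546 = 72 kJ/mol.
The difference is 72 − (0) = 72 kJ/mol, so high-spin lies lower.

72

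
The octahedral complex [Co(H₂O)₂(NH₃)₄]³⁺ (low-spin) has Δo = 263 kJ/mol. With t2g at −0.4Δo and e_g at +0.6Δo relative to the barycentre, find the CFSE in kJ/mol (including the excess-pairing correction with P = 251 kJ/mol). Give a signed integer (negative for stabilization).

Ligand charges: 2×(+0) from H₂O and 4×(+0) from NH₃ sum to +0; with overall charge +3, Co is +3.
Co is in group 9, so Co³⁺ is d⁶ (9 − 3 = 6).
Configuration: t2g^6 e_g^0.
Orbital CFSE = 6(-0.4) + 0(0.6) = -2.4Δo = -2.4 × 263 = -631 kJ/mol.
Pairing penalty: 3 pairs vs 1 in the high-spin reference → 2 extra × P = 502 kJ/mol.
Net CFSE = -631 + 502 = -129 kJ/mol.

-129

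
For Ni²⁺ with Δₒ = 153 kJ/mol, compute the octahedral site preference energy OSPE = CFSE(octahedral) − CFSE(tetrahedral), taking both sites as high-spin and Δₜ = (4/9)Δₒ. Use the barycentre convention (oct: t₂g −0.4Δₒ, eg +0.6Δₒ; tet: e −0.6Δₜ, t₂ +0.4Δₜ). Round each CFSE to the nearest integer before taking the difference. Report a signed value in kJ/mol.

-130

Group 10 minus oxidation state +2 gives a d⁸ configuration for Ni²⁺.
Octahedral (high-spin): t2g^6 e_g^2, CFSE = 6(−0.4) + 2(+0.6) = -1.2Δₒ = -1.2 × 153 = -184 kJ/mol.
Tetrahedral: e^4 t2^4, CFSE = 4(−0.6) + 4(+0.4) = -0.8Δₜ = -0.8 × (4/9) × 153 = -54 kJ/mol.
OSPE = CFSE(oct) − CFSE(tet) = -184 − (-54) = -130 kJ/mol.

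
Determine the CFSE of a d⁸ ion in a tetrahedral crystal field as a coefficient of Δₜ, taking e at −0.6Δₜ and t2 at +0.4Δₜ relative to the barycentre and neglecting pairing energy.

Tetrahedral splitting is small, so the complex is high-spin.
Configuration: e^4 t2^4.
CFSE = 4(-0.6Δₜ) + 4(0.4Δₜ) = -2.4Δₜ + 1.6Δₜ = -0.8Δₜ.

-0.8 Δₜ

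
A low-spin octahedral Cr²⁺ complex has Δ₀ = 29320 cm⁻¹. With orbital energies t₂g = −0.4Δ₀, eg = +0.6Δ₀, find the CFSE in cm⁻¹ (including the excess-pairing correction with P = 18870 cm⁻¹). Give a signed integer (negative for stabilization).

Cr is in group 6, so Cr²⁺ is d⁴ (6 − 2 = 4).
Configuration: t₂g⁴ eg⁰.
CFSE(orbital) = 4×(-0.4Δ₀) + 0×(0.6Δ₀) = -1.6Δ₀; with Δ₀ = 29320 cm⁻¹ that is -46912 cm⁻¹.
High-spin d⁴ would be t₂g³ eg¹ with 0 pairs; low-spin has 1, so 1 excess pair costs +1P = +18870 cm⁻¹.
Overall CFSE = -46912 + 18870 = -28042 cm⁻¹.

-28042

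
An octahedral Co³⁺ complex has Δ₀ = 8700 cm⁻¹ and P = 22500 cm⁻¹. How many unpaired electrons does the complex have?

4

Co is in group 9, so Co³⁺ is d⁶ (9 − 3 = 6).
Here Δ₀ < P (8700 < 22500), so the high-spin state is favoured.
Filling d⁶ accordingly: t2g^4 e_g^2.
Unpaired electrons: 4.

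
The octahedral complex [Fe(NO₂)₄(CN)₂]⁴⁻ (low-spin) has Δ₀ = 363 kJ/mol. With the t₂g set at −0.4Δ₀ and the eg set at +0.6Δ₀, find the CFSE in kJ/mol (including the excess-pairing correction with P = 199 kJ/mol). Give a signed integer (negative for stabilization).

-473

Ligand charges: 4×(-1) from NO₂⁻ and 2×(-1) from CN⁻ sum to -6; with overall charge -4, Fe is +2.
Fe is in group 8, so Fe²⁺ is d⁶ (8 − 2 = 6).
Electron filling gives t₂g⁶ eg⁰.
The orbital stabilization is -2.4Δ₀ = -2.4 × 363 = -871 kJ/mol.
High-spin d⁶ would be t₂g⁴ eg² with 1 pair; low-spin has 3, so 2 excess pairs cost +2P = +398 kJ/mol.
Overall CFSE = -871 + 398 = -473 kJ/mol.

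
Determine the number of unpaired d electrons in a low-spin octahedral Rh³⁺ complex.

0

Rh sits in group 9; removing 3 electrons leaves Rh³⁺ with 9 − 3 = 6 d electrons.
Configuration: t2g^6 e_g^0, giving 0 unpaired electrons.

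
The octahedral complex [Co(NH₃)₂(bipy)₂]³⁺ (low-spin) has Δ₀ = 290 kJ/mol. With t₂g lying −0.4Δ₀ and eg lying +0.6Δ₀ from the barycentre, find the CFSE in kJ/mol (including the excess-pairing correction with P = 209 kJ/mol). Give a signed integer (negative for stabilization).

-278

Ligand charges: 2×(+0) from NH₃ and 2×(+0) from bipy sum to +0; with overall charge +3, Co is +3.
Co is in group 9, so Co³⁺ is d⁶ (9 − 3 = 6).
Electron filling gives t₂g⁶ eg⁰.
CFSE(orbital) = 6×(-0.4Δ₀) + 0×(0.6Δ₀) = -2.4Δ₀; with Δ₀ = 290 kJ/mol that is -696 kJ/mol.
Relative to high-spin t₂g⁴ eg² (1 paired), the low-spin configuration has 2 additional pairs, contributing +2 × 209 = +418 kJ/mol.
Overall CFSE = -696 + 418 = -278 kJ/mol.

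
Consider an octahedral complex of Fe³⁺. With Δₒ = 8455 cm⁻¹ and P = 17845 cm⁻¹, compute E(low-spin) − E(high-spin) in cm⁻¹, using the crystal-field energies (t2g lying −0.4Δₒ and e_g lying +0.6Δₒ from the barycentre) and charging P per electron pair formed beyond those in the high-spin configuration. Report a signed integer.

18780

Fe³⁺: group 8, so d-count = 8 − 3 = 5.
High-spin d⁵ fills as t2g^3 e_g^2 with CFSE 3(−0.4) + 2(+0.6) = 0.0Δₒ = 0 cm⁻¹.
Low-spin t2g^5 e_g^0 gives -2.0Δₒ = -16910 cm⁻¹, but forming 2 extra pairs costs 2P = 35690 cm⁻¹, so E(LS) = -16910 + 35690 = 18780 cm⁻¹.
E(LS) − E(HS) = 18780 − (0) = 18780 cm⁻¹.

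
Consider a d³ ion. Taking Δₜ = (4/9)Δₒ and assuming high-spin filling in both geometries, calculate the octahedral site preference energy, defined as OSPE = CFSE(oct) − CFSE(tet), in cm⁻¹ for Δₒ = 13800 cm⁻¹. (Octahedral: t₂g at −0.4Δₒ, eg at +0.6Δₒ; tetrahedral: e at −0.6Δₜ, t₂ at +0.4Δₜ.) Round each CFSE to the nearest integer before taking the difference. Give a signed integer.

-11653

In an octahedral site d³ (HS) is t2g^3 e_g^0, giving CFSE(oct) = -1.2Δₒ = -16560 cm⁻¹.
Tetrahedral: e^2 t2^1, CFSE = 2(−0.6) + 1(+0.4) = -0.8Δₜ = -0.8 × (4/9) × 13800 = -4907 cm⁻¹.
Subtracting, OSPE = -16560 − (-4907) = -11653 cm⁻¹.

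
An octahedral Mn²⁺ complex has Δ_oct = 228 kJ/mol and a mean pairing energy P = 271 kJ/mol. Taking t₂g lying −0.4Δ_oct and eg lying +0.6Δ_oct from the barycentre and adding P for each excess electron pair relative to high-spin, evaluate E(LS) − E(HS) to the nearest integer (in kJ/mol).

86

Mn²⁺: group 7, so d-count = 7 − 2 = 5.
High-spin d⁵ fills as t₂g³ eg² with CFSE 3(−0.4) + 2(+0.6) = 0.0Δ_oct = 0 kJ/mol.
Low-spin: t₂g⁵ eg⁰, orbital CFSE = -2.0Δ_oct = -456 kJ/mol; plus 2 excess pairs × P = +542 kJ/mol; total 86 kJ/mol.
The difference is 86 − (0) = 86 kJ/mol, so high-spin lies lower.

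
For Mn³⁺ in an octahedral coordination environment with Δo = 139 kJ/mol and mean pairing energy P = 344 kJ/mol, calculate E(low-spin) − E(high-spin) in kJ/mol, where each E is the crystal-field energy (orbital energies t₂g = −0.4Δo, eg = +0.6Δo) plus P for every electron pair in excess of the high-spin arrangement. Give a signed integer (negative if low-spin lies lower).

205

Mn sits in group 7; removing 3 electrons leaves Mn³⁺ with 7 − 3 = 4 d electrons.
In the high-spin limit (t₂g³ eg¹) the orbital term is -0.6Δo = -83 kJ/mol, with no excess pairing.
For low-spin the configuration is t₂g⁴ eg⁰: orbital energy -1.6 × 139 = -222 kJ/mol, and 1 additional pair relative to high-spin adds 344 kJ/mol, giving 122 kJ/mol.
Thus E(LS) − E(HS) = 205 kJ/mol.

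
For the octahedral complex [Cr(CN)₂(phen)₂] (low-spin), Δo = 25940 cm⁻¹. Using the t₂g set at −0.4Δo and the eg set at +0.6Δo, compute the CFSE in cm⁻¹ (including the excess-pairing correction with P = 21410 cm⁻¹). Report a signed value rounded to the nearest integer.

-20094

Ligand charges: 2×(-1) from CN⁻ and 2×(+0) from phen sum to -2; with overall charge +0, Cr is +2.
Cr is in group 6, so Cr²⁺ is d⁴ (6 − 2 = 4).
Electron filling gives t₂g⁴ eg⁰.
The orbital stabilization is -1.6Δo = -1.6 × 25940 = -41504 cm⁻¹.
Relative to high-spin t₂g³ eg¹ (0 paired), the low-spin configuration has 1 additional pair, contributing +1 × 21410 = +21410 cm⁻¹.
Overall CFSE = -41504 + 21410 = -20094 cm⁻¹.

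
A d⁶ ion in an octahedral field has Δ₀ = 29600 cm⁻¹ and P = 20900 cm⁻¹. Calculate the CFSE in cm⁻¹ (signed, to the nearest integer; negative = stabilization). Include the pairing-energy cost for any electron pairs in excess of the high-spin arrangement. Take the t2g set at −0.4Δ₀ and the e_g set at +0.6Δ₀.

Since Δ₀ = 29600 cm⁻¹ > P = 20900 cm⁻¹, the complex adopts the low-spin configuration.
That gives t2g^6 e_g^0.
Orbital CFSE = -2.4Δ₀ = -2.4 × 29600 = -71040 cm⁻¹.
Excess pairs vs high-spin: 3 − 1 = 2; pairing cost = +41800 cm⁻¹.
Net CFSE = -71040 + 41800 = -29240 cm⁻¹.

-29240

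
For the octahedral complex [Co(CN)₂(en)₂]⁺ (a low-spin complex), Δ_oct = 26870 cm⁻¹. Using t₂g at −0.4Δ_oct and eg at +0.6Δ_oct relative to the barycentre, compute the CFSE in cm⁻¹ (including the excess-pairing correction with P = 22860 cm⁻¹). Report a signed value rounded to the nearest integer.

-18768

Ligand charges: 2×(-1) from CN⁻ and 2×(+0) from en sum to -2; with overall charge +1, Co is +3.
Co is in group 9, so Co³⁺ is d⁶ (9 − 3 = 6).
Electron filling gives t₂g⁶ eg⁰.
Orbital CFSE = 6(-0.4) + 0(0.6) = -2.4Δ_oct = -2.4 × 26870 = -64488 cm⁻¹.
Pairing penalty: 3 pairs vs 1 in the high-spin reference → 2 extra × P = 45720 cm⁻¹.
Net CFSE = -64488 + 45720 = -18768 cm⁻¹.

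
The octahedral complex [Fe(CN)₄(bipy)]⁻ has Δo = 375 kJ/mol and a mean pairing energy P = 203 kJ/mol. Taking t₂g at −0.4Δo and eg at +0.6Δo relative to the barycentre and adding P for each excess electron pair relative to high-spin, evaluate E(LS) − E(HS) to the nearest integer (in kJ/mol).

-344

Ligand charges: 4×(-1) from CN⁻ and 1×(+0) from bipy sum to -4; with overall charge -1, Fe is +3.
Fe³⁺: group 8, so d-count = 8 − 3 = 5.
High-spin d⁵ fills as t₂g³ eg² with CFSE 3(−0.4) + 2(+0.6) = 0.0Δo = 0 kJ/mol.
For low-spin the configuration is t₂g⁵ eg⁰: orbital energy -2.0 × 375 = -750 kJ/mol, and 2 additional pairs relative to high-spin add 406 kJ/mol, giving -344 kJ/mol.
Thus E(LS) − E(HS) = -344 kJ/mol.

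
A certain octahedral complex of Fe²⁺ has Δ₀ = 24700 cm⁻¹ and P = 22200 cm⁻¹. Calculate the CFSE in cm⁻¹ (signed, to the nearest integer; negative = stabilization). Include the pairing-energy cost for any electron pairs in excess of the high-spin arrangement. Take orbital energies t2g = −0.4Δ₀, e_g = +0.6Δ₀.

Fe sits in group 8; removing 2 electrons leaves Fe²⁺ with 8 − 2 = 6 d electrons.
With Δ₀ > P the complex is low-spin.
That gives t2g^6 e_g^0.
Orbital CFSE = -2.4Δ₀ = -2.4 × 24700 = -59280 cm⁻¹.
Excess pairs vs high-spin: 3 − 1 = 2; pairing cost = +44400 cm⁻¹.
Net CFSE = -59280 + 44400 = -14880 cm⁻¹.

-14880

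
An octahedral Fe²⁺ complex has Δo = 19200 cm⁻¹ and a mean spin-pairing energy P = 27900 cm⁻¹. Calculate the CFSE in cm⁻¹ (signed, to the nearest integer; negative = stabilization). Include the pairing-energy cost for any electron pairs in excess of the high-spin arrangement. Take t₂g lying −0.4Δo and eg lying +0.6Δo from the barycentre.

Fe²⁺: group 8, so d-count = 8 − 2 = 6.
Δo < P, so pairing is avoided: the ground state is high-spin.
Configuration: t₂g⁴ eg².
Orbital CFSE = -0.4Δo = -0.4 × 19200 = -7680 cm⁻¹.
High-spin has no excess pairs, so no pairing correction applies.

-7680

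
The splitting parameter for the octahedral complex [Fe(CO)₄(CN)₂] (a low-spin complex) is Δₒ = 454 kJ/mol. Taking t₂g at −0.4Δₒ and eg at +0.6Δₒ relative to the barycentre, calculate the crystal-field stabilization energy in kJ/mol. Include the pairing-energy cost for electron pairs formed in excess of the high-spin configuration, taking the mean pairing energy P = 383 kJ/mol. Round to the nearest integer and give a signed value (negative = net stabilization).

Ligand charges: 4×(+0) from CO and 2×(-1) from CN⁻ sum to -2; with overall charge +0, Fe is +2.
Group 8 minus oxidation state +2 gives a d⁶ configuration for Fe²⁺.
Configuration: t₂g⁶ eg⁰.
The orbital stabilization is -2.4Δₒ = -2.4 × 454 = -1090 kJ/mol.
High-spin d⁶ would be t₂g⁴ eg² with 1 pair; low-spin has 3, so 2 excess pairs cost +2P = +766 kJ/mol.
Combining: -1090 + 766 = -324 kJ/mol.

-324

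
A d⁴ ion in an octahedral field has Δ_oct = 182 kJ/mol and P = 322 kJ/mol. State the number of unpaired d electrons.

4

With Δ_oct < P the complex is high-spin.
Filling d⁴ accordingly: t₂g³ eg¹.
Unpaired electrons: 4.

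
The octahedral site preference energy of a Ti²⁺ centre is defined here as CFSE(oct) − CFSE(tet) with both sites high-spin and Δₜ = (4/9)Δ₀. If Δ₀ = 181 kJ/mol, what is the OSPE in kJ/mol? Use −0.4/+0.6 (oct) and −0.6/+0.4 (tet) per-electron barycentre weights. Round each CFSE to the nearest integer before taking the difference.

-48

Ti is in group 4, so Ti²⁺ is d² (4 − 2 = 2).
In an octahedral site d² (HS) is t2g^2 e_g^0, giving CFSE(oct) = -0.8Δ₀ = -145 kJ/mol.
Tetrahedral: e^2 t2^0, CFSE = 2(−0.6) + 0(+0.4) = -1.2Δₜ = -1.2 × (4/9) × 181 = -97 kJ/mol.
OSPE = -145 − (-97) = -48 kJ/mol.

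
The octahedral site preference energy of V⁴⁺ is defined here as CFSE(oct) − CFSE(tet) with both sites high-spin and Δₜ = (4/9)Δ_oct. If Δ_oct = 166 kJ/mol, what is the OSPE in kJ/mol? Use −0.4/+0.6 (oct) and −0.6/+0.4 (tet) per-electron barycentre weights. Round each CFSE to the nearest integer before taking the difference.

-22

V⁴⁺: group 5, so d-count = 5 − 4 = 1.
Octahedral (high-spin): t₂g¹ eg⁰, CFSE = 1(−0.4) + 0(+0.6) = -0.4Δ_oct = -0.4 × 166 = -66 kJ/mol.
Tetrahedral e¹ t₂⁰ gives -0.6Δₜ = -0.6 × (4/9) × 166 = -44 kJ/mol.
OSPE = CFSE(oct) − CFSE(tet) = -66 − (-44) = -22 kJ/mol.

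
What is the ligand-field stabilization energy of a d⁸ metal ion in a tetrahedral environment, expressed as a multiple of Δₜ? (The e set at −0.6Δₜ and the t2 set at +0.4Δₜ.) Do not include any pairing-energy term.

Tetrahedral splitting is small, so the complex is high-spin.
Configuration: e^4 t2^4.
CFSE = 4(-0.6Δₜ) + 4(0.4Δₜ) = -2.4Δₜ + 1.6Δₜ = -0.8Δₜ.

-0.8 Δₜ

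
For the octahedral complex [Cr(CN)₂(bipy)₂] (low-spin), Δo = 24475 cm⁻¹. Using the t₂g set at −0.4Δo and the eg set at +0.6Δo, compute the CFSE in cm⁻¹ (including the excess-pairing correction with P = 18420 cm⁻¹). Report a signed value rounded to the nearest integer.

Ligand charges: 2×(-1) from CN⁻ and 2×(+0) from bipy sum to -2; with overall charge +0, Cr is +2.
Cr²⁺: group 6, so d-count = 6 − 2 = 4.
The d⁴ electrons fill as t₂g⁴ eg⁰.
CFSE(orbital) = 4×(-0.4Δo) + 0×(0.6Δo) = -1.6Δo; with Δo = 24475 cm⁻¹ that is -39160 cm⁻¹.
Relative to high-spin t₂g³ eg¹ (0 paired), the low-spin configuration has 1 additional pair, contributing +1 × 18420 = +18420 cm⁻¹.
Combining: -39160 + 18420 = -20740 cm⁻¹.

-20740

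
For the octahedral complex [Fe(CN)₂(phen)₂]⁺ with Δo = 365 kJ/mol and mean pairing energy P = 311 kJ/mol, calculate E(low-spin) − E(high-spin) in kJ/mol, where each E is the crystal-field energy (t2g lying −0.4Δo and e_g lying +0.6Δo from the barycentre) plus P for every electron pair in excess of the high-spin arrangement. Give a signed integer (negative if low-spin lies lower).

Ligand charges: 2×(-1) from CN⁻ and 2×(+0) from phen sum to -2; with overall charge +1, Fe is +3.
Fe is in group 8, so Fe³⁺ is d⁵ (8 − 3 = 5).
In the high-spin limit (t2g^3 e_g^2) the orbital term is 0.0Δo = 0 kJ/mol, with no excess pairing.
Low-spin t2g^5 e_g^0 gives -2.0Δo = -730 kJ/mol, but forming 2 extra pairs costs 2P = 622 kJ/mol, so E(LS) = -730 + 622 = -108 kJ/mol.
E(LS) − E(HS) = -108 − (0) = -108 kJ/mol.

-108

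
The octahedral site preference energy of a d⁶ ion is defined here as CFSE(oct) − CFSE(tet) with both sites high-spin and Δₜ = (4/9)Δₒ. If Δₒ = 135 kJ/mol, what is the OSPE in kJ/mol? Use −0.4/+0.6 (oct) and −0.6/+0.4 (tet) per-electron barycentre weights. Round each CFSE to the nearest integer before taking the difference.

-18

In an octahedral site d⁶ (HS) is t2g^4 e_g^2, giving CFSE(oct) = -0.4Δₒ = -54 kJ/mol.
Tetrahedral: e^3 t2^3, CFSE = 3(−0.6) + 3(+0.4) = -0.6Δₜ = -0.6 × (4/9) × 135 = -36 kJ/mol.
Subtracting, OSPE = -54 − (-36) = -18 kJ/mol.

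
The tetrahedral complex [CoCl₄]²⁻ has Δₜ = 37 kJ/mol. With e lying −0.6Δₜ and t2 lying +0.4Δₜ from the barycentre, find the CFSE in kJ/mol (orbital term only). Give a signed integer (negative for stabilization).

Each Cl⁻ contributes -1; 4 × (-1) = -4. With overall charge -2, Co is in the +2 oxidation state.
Co sits in group 9; removing 2 electrons leaves Co²⁺ with 9 − 2 = 7 d electrons.
With tetrahedral geometry the complex is necessarily high-spin.
The d⁷ electrons fill as e^4 t2^3.
CFSE(orbital) = 4×(-0.6Δₜ) + 3×(0.4Δₜ) = -1.2Δₜ; with Δₜ = 37 kJ/mol that is -44 kJ/mol.

-44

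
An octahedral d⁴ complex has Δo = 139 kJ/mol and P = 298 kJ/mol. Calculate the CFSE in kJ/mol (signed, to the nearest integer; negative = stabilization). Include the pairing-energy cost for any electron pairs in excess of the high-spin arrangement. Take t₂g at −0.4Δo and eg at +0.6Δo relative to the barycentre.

-83

Here Δo < P (139 < 298), so the high-spin state is favoured.
That gives t₂g³ eg¹.
Orbital CFSE = -0.6Δo = -0.6 × 139 = -83 kJ/mol.
High-spin has no excess pairs, so no pairing correction applies.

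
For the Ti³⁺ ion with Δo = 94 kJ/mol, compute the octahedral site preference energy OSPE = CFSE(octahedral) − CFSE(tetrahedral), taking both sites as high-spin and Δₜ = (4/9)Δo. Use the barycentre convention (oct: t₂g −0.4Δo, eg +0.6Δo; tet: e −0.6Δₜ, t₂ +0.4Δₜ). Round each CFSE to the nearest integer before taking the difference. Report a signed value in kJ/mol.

-13

Group 4 minus oxidation state +3 gives a d¹ configuration for Ti³⁺.
Octahedral (high-spin): t₂g¹ eg⁰, CFSE = 1(−0.4) + 0(+0.6) = -0.4Δo = -0.4 × 94 = -38 kJ/mol.
Tetrahedral e¹ t₂⁰ gives -0.6Δₜ = -0.6 × (4/9) × 94 = -25 kJ/mol.
Subtracting, OSPE = -38 − (-25) = -13 kJ/mol.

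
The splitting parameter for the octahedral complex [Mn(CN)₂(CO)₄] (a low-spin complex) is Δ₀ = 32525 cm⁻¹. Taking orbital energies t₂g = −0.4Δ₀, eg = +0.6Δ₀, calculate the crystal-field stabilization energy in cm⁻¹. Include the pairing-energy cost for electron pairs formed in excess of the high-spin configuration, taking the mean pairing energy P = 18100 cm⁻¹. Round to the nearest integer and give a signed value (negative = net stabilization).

-28850

Ligand charges: 2×(-1) from CN⁻ and 4×(+0) from CO sum to -2; with overall charge +0, Mn is +2.
Mn sits in group 7; removing 2 electrons leaves Mn²⁺ with 7 − 2 = 5 d electrons.
Configuration: t₂g⁵ eg⁰.
Orbital CFSE = 5(-0.4) + 0(0.6) = -2.0Δ₀ = -2.0 × 32525 = -65050 cm⁻¹.
Relative to high-spin t₂g³ eg² (0 paired), the low-spin configuration has 2 additional pairs, contributing +2 × 18100 = +36200 cm⁻¹.
Combining: -65050 + 36200 = -28850 cm⁻¹.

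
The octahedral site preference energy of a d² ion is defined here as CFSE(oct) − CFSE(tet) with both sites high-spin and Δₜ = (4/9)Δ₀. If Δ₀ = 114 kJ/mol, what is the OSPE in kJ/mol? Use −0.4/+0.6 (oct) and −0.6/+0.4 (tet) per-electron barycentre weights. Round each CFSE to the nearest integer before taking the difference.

Octahedral (high-spin): t2g^2 e_g^0, CFSE = 2(−0.4) + 0(+0.6) = -0.8Δ₀ = -0.8 × 114 = -91 kJ/mol.
In a tetrahedral site the filling is e^2 t2^0: CFSE(tet) = -1.2Δₜ = -1.2 × (4/9)(114) = -61 kJ/mol.
OSPE = -91 − (-61) = -30 kJ/mol.

-30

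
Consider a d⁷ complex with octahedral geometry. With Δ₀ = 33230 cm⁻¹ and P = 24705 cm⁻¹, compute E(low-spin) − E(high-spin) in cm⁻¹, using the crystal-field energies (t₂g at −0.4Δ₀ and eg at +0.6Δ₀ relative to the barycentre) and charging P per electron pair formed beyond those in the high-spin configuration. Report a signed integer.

In the high-spin limit (t₂g⁵ eg²) the orbital term is -0.8Δ₀ = -26584 cm⁻¹, with no excess pairing.
Low-spin: t₂g⁶ eg¹, orbital CFSE = -1.8Δ₀ = -59814 cm⁻¹; plus 1 excess pair × P = +24705 cm⁻¹; total -35109 cm⁻¹.
E(LS) − E(HS) = -35109 − (-26584) = -8525 cm⁻¹.

-8525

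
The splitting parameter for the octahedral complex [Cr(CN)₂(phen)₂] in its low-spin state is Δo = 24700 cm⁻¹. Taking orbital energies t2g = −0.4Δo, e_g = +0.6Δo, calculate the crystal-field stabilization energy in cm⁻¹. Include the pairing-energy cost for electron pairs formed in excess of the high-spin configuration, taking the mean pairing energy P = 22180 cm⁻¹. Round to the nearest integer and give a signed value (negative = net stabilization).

Ligand charges: 2×(-1) from CN⁻ and 2×(+0) from phen sum to -2; with overall charge +0, Cr is +2.
Cr is in group 6, so Cr²⁺ is d⁴ (6 − 2 = 4).
Configuration: t2g^4 e_g^0.
Orbital CFSE = 4(-0.4) + 0(0.6) = -1.6Δo = -1.6 × 24700 = -39520 cm⁻¹.
Pairing penalty: 1 pair vs 0 in the high-spin reference → 1 extra × P = 22180 cm⁻¹.
Net CFSE = -39520 + 22180 = -17340 cm⁻¹.

-17340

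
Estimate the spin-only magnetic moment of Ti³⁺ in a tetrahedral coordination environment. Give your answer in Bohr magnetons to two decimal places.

1.73 Bohr magnetons

Ti³⁺: group 4, so d-count = 4 − 3 = 1.
Tetrahedral fields are weak (Δₜ ≈ 4/9 Δₒ), so electrons fill high-spin.
Configuration: e¹ t₂⁰ → 1 unpaired electron.
μ(spin-only) = √[1(1+2)] = √3 ≈ 1.73 Bohr magnetons.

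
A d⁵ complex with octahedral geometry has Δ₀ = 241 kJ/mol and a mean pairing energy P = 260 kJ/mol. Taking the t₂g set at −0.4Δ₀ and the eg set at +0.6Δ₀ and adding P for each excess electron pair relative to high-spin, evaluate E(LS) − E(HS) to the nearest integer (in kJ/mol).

High-spin: t₂g³ eg², CFSE = 0.0Δ₀ = 0 kJ/mol.
For low-spin the configuration is t₂g⁵ eg⁰: orbital energy -2.0 × 241 = -482 kJ/mol, and 2 additional pairs relative to high-spin add 520 kJ/mol, giving 38 kJ/mol.
Thus E(LS) − E(HS) = 38 kJ/mol.

38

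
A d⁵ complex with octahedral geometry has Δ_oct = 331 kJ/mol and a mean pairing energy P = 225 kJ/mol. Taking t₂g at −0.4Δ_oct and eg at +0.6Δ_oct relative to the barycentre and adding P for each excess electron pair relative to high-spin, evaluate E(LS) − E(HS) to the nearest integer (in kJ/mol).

In the high-spin limit (t₂g³ eg²) the orbital term is 0.0Δ_oct = 0 kJ/mol, with no excess pairing.
Low-spin t₂g⁵ eg⁰ gives -2.0Δ_oct = -662 kJ/mol, but forming 2 extra pairs costs 2P = 450 kJ/mol, so E(LS) = -662 + 450 = -212 kJ/mol.
E(LS) − E(HS) = -212 − (0) = -212 kJ/mol.

-212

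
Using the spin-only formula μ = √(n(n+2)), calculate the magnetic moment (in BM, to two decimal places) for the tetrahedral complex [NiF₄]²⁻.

Each F⁻ contributes -1; 4 × (-1) = -4. With overall charge -2, Ni is in the +2 oxidation state.
Ni is in group 10, so Ni²⁺ is d⁸ (10 − 2 = 8).
Tetrahedral splitting is small, so the complex is high-spin.
Configuration: e⁴ t₂⁴ → 2 unpaired electrons.
μ(spin-only) = √[2(2+2)] = √8 ≈ 2.83 BM.

2.83 BM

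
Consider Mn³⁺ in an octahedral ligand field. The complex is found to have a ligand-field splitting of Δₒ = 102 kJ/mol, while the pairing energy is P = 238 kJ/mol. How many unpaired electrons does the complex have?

4

Mn³⁺: group 7, so d-count = 7 − 3 = 4.
Δₒ < P, so pairing is avoided: the ground state is high-spin.
Configuration: t₂g³ eg¹.
Unpaired electrons: 4.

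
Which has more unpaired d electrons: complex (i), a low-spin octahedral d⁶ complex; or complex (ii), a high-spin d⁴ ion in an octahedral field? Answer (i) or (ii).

(i): t₂g⁶ eg⁰ → 0 unpaired.
(ii): t₂g³ eg¹ → 4 unpaired.
So (ii) has more unpaired electrons.

(ii)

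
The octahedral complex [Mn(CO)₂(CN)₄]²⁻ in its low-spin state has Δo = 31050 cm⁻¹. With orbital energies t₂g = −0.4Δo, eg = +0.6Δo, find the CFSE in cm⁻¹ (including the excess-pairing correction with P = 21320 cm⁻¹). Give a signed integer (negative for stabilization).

-19460

Ligand charges: 2×(+0) from CO and 4×(-1) from CN⁻ sum to -4; with overall charge -2, Mn is +2.
Group 7 minus oxidation state +2 gives a d⁵ configuration for Mn²⁺.
Electron filling gives t₂g⁵ eg⁰.
The orbital stabilization is -2.0Δo = -2.0 × 31050 = -62100 cm⁻¹.
High-spin d⁵ would be t₂g³ eg² with 0 pairs; low-spin has 2, so 2 excess pairs cost +2P = +42640 cm⁻¹.
Overall CFSE = -62100 + 42640 = -19460 cm⁻¹.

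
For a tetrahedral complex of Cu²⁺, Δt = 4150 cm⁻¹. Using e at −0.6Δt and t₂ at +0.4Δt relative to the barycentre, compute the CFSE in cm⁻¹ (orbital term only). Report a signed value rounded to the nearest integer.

-1660

Cu is in group 11, so Cu²⁺ is d⁹ (11 − 2 = 9).
Tetrahedral fields are weak (Δₜ ≈ 4/9 Δₒ), so electrons fill high-spin.
The d⁹ electrons fill as e⁴ t₂⁵.
CFSE(orbital) = 4×(-0.6Δt) + 5×(0.4Δt) = -0.4Δt; with Δt = 4150 cm⁻¹ that is -1660 cm⁻¹.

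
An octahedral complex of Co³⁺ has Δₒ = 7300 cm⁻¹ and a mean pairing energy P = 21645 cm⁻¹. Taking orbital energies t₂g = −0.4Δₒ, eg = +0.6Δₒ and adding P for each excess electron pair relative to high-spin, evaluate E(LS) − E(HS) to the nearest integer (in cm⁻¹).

Group 9 minus oxidation state +3 gives a d⁶ configuration for Co³⁺.
In the high-spin limit (t₂g⁴ eg²) the orbital term is -0.4Δₒ = -2920 cm⁻¹, with no excess pairing.
Low-spin: t₂g⁶ eg⁰, orbital CFSE = -2.4Δₒ = -17520 cm⁻¹; plus 2 excess pairs × P = +43290 cm⁻¹; total 25770 cm⁻¹.
Thus E(LS) − E(HS) = 28690 cm⁻¹.

28690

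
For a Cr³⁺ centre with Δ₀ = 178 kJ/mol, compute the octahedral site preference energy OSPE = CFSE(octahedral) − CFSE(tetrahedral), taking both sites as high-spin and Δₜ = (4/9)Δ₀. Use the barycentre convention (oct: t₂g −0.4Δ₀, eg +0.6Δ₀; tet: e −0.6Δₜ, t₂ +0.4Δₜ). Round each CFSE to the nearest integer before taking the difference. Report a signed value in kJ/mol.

-151

Group 6 minus oxidation state +3 gives a d³ configuration for Cr³⁺.
Octahedral high-spin t₂g³ eg⁰: CFSE = -1.2 × 178 = -214 kJ/mol.
In a tetrahedral site the filling is e² t₂¹: CFSE(tet) = -0.8Δₜ = -0.8 × (4/9)(178) = -63 kJ/mol.
Subtracting, OSPE = -214 − (-63) = -151 kJ/mol.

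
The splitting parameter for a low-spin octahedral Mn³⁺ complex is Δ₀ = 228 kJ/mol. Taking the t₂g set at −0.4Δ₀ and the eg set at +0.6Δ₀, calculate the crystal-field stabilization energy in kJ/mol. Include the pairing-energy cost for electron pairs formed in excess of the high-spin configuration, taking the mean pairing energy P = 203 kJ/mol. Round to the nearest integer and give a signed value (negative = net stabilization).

-162

Mn is in group 7, so Mn³⁺ is d⁴ (7 − 3 = 4).
Configuration: t₂g⁴ eg⁰.
The orbital stabilization is -1.6Δ₀ = -1.6 × 228 = -365 kJ/mol.
Pairing penalty: 1 pair vs 0 in the high-spin reference → 1 extra × P = 203 kJ/mol.
Overall CFSE = -365 + 203 = -162 kJ/mol.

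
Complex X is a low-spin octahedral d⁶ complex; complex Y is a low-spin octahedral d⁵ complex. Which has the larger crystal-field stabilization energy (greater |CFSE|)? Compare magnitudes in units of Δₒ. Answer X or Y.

X: t₂g⁶ eg⁰, CFSE = -2.4Δₒ.
Y: t2g^5 e_g^0, CFSE = -2.0Δₒ.
So X has the larger |CFSE|.

X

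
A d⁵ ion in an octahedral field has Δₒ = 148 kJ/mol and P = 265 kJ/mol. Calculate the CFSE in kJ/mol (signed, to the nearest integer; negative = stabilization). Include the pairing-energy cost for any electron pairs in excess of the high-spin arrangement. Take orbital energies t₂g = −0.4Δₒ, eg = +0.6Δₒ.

0

Since Δₒ = 148 kJ/mol < P = 265 kJ/mol, the complex adopts the high-spin configuration.
Filling d⁵ accordingly: t₂g³ eg².
Orbital CFSE = 0.0Δₒ = 0.0 × 148 = 0 kJ/mol.
High-spin has no excess pairs, so no pairing correction applies.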